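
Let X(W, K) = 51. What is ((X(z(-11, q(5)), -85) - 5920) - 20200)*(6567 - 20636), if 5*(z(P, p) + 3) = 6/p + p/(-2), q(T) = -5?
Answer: 366764761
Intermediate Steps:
z(P, p) = -3 - p/10 + 6/(5*p) (z(P, p) = -3 + (6/p + p/(-2))/5 = -3 + (6/p + p*(-1/2))/5 = -3 + (6/p - p/2)/5 = -3 + (-p/10 + 6/(5*p)) = -3 - p/10 + 6/(5*p))
((X(z(-11, q(5)), -85) - 5920) - 20200)*(6567 - 20636) = ((51 - 5920) - 20200)*(6567 - 20636) = (-5869 - 20200)*(-14069) = -26069*(-14069) = 366764761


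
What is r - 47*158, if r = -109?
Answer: -7535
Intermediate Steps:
r - 47*158 = -109 - 47*158 = -109 - 7426 = -7535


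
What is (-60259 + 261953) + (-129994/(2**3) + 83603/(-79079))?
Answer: 4512215933/24332 ≈ 1.8544e+5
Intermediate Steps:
(-60259 + 261953) + (-129994/(2**3) + 83603/(-79079)) = 201694 + (-129994/8 + 83603*(-1/79079)) = 201694 + (-129994*1/8 - 6431/6083) = 201694 + (-64997/4 - 6431/6083) = 201694 - 395402475/24332 = 4512215933/24332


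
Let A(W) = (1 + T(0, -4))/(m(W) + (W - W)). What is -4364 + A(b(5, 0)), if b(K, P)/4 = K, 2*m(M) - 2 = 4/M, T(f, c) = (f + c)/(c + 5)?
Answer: -48034/11 ≈ -4366.7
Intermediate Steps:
T(f, c) = (c + f)/(5 + c)
m(M) = 1 + 2/M (m(M) = 1 + (4/M)/2 = 1 + 2/M)
b(K, P) = 4*K
A(W) = -3*W/(2 + W) (A(W) = (1 + (-4 + 0)/(5 - 4))/((2 + W)/W + (W - W)) = (1 - 4/1)/((2 + W)/W + 0) = (1 + 1*(-4))/(((2 + W)/W)) = (1 - 4)*(W/(2 + W)) = -3*W/(2 + W))
-4364 + A(b(5, 0)) = -4364 - 3*4*5/(2 + 4*5) = -4364 - 3*20/(2 + 20) = -4364 - 3*20/22 = -4364 - 3*20*1/22 = -4364 - 30/11 = -48034/11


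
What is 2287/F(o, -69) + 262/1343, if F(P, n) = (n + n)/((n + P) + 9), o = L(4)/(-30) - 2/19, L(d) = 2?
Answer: 52682446169/52820190 ≈ 997.39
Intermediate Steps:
o = -49/285 (o = 2/(-30) - 2/19 = 2*(-1/30) - 2*1/19 = -1/15 - 2/19 = -49/285 ≈ -0.17193)
F(P, n) = 2*n/(9 + P + n) (F(P, n) = (2*n)/((P + n) + 9) = (2*n)/(9 + P + n) = 2*n/(9 + P + n))
2287/F(o, -69) + 262/1343 = 2287/((2*(-69)/(9 - 49/285 - 69))) + 262/1343 = 2287/((2*(-69)/(-17149/285))) + 262*(1/1343) = 2287/((2*(-69)*(-285/17149))) + 262/1343 = 2287/(39330/17149) + 262/1343 = 2287*(17149/39330) + 262/1343 = 39219763/39330 + 262/1343 = 52682446169/52820190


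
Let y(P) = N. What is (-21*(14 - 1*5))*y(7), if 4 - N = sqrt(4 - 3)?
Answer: -567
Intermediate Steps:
N = 3 (N = 4 - sqrt(4 - 3) = 4 - sqrt(1) = 4 - 1*1 = 4 - 1 = 3)
y(P) = 3
(-21*(14 - 1*5))*y(7) = -21*(14 - 1*5)*3 = -21*(14 - 5)*3 = -21*9*3 = -189*3 = -567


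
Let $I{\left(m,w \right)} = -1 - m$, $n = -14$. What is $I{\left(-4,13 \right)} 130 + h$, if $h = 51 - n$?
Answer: $455$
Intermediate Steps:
$h = 65$ ($h = 51 - -14 = 51 + 14 = 65$)
$I{\left(-4,13 \right)} 130 + h = \left(-1 - -4\right) 130 + 65 = \left(-1 + 4\right) 130 + 65 = 3 \cdot 130 + 65 = 390 + 65 = 455$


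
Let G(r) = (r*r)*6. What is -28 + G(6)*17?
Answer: 3644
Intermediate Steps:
G(r) = 6*r² (G(r) = r²*6 = 6*r²)
-28 + G(6)*17 = -28 + (6*6²)*17 = -28 + (6*36)*17 = -28 + 216*17 = -28 + 3672 = 3644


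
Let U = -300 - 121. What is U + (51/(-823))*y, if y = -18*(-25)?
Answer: -369433/823 ≈ -448.89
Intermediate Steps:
U = -421
y = 450
U + (51/(-823))*y = -421 + (51/(-823))*450 = -421 + (51*(-1/823))*450 = -421 - 51/823*450 = -421 - 22950/823 = -369433/823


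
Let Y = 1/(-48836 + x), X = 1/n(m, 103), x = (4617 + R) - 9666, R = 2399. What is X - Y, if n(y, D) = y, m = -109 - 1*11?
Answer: -8561/1029720 ≈ -0.0083139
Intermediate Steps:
m = -120 (m = -109 - 11 = -120)
x = -2650 (x = (4617 + 2399) - 9666 = 7016 - 9666 = -2650)
X = -1/120 (X = 1/(-120) = -1/120 ≈ -0.0083333)
Y = -1/51486 (Y = 1/(-48836 - 2650) = 1/(-51486) = -1/51486 ≈ -1.9423e-5)
X - Y = -1/120 - 1*(-1/51486) = -1/120 + 1/51486 = -8561/1029720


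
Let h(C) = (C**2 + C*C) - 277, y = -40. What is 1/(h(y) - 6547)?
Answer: -1/3624 ≈ -0.00027594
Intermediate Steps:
h(C) = -277 + 2*C**2 (h(C) = (C**2 + C**2) - 277 = 2*C**2 - 277 = -277 + 2*C**2)
1/(h(y) - 6547) = 1/((-277 + 2*(-40)**2) - 6547) = 1/((-277 + 2*1600) - 6547) = 1/((-277 + 3200) - 6547) = 1/(2923 - 6547) = 1/(-3624) = -1/3624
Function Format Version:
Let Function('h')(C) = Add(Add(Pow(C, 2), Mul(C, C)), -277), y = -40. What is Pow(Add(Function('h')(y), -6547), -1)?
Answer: Rational(-1, 3624) ≈ -0.00027594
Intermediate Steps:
Function('h')(C) = Add(-277, Mul(2, Pow(C, 2))) (Function('h')(C) = Add(Add(Pow(C, 2), Pow(C, 2)), -277) = Add(Mul(2, Pow(C, 2)), -277) = Add(-277, Mul(2, Pow(C, 2))))
Pow(Add(Function('h')(y), -6547), -1) = Pow(Add(Add(-277, Mul(2, Pow(-40, 2))), -6547), -1) = Pow(Add(Add(-277, Mul(2, 1600)), -6547), -1) = Pow(Add(Add(-277, 3200), -6547), -1) = Pow(Add(2923, -6547), -1) = Pow(-3624, -1) = Rational(-1, 3624)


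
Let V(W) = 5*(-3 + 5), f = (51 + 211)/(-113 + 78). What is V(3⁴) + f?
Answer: 88/35 ≈ 2.5143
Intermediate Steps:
f = -262/35 (f = 262/(-35) = 262*(-1/35) = -262/35 ≈ -7.4857)
V(W) = 10 (V(W) = 5*2 = 10)
V(3⁴) + f = 10 - 262/35 = 88/35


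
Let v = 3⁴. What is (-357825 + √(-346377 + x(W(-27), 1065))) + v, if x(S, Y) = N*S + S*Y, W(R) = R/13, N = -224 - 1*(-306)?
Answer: -357744 + 11*I*√487110/13 ≈ -3.5774e+5 + 590.56*I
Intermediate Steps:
N = 82 (N = -224 + 306 = 82)
v = 81
W(R) = R/13 (W(R) = R*(1/13) = R/13)
x(S, Y) = 82*S + S*Y
(-357825 + √(-346377 + x(W(-27), 1065))) + v = (-357825 + √(-346377 + ((1/13)*(-27))*(82 + 1065))) + 81 = (-357825 + √(-346377 - 27/13*1147)) + 81 = (-357825 + √(-346377 - 30969/13)) + 81 = (-357825 + √(-4533870/13)) + 81 = (-357825 + 11*I*√487110/13) + 81 = -357744 + 11*I*√487110/13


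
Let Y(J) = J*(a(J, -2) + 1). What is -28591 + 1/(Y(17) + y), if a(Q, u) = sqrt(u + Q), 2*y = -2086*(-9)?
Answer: -2528327309267/88430881 - 17*sqrt(15)/88430881 ≈ -28591.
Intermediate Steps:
y = 9387 (y = (-2086*(-9))/2 = (1/2)*18774 = 9387)
a(Q, u) = sqrt(Q + u)
Y(J) = J*(1 + sqrt(-2 + J)) (Y(J) = J*(sqrt(J - 2) + 1) = J*(sqrt(-2 + J) + 1) = J*(1 + sqrt(-2 + J)))
-28591 + 1/(Y(17) + y) = -28591 + 1/(17*(1 + sqrt(-2 + 17)) + 9387) = -28591 + 1/(17*(1 + sqrt(15)) + 9387) = -28591 + 1/((17 + 17*sqrt(15)) + 9387) = -28591 + 1/(9404 + 17*sqrt(15))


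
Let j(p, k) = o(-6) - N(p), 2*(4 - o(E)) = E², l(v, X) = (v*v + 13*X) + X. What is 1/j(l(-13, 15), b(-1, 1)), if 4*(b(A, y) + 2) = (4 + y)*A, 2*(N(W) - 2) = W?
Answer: -2/411 ≈ -0.0048662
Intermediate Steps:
l(v, X) = v² + 14*X (l(v, X) = (v² + 13*X) + X = v² + 14*X)
N(W) = 2 + W/2
b(A, y) = -2 + A*(4 + y)/4 (b(A, y) = -2 + ((4 + y)*A)/4 = -2 + (A*(4 + y))/4 = -2 + A*(4 + y)/4)
o(E) = 4 - E²/2
j(p, k) = -16 - p/2 (j(p, k) = (4 - ½*(-6)²) - (2 + p/2) = (4 - ½*36) + (-2 - p/2) = (4 - 18) + (-2 - p/2) = -14 + (-2 - p/2) = -16 - p/2)
1/j(l(-13, 15), b(-1, 1)) = 1/(-16 - ((-13)² + 14*15)/2) = 1/(-16 - (169 + 210)/2) = 1/(-16 - ½*379) = 1/(-16 - 379/2) = 1/(-411/2) = -2/411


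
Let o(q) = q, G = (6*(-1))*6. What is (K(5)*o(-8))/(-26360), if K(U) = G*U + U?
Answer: -35/659 ≈ -0.053111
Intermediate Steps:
G = -36 (G = -6*6 = -36)
K(U) = -35*U (K(U) = -36*U + U = -35*U)
(K(5)*o(-8))/(-26360) = (-35*5*(-8))/(-26360) = -175*(-8)*(-1/26360) = 1400*(-1/26360) = -35/659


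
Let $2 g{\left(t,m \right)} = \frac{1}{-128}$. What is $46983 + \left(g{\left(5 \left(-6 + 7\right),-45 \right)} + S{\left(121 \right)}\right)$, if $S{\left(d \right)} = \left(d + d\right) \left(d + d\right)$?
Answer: $\frac{27020031}{256} \approx 1.0555 \cdot 10^{5}$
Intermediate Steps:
$g{\left(t,m \right)} = - \frac{1}{256}$ ($g{\left(t,m \right)} = \frac{1}{2 \left(-128\right)} = \frac{1}{2} \left(- \frac{1}{128}\right) = - \frac{1}{256}$)
$S{\left(d \right)} = 4 d^{2}$ ($S{\left(d \right)} = 2 d 2 d = 4 d^{2}$)
$46983 + \left(g{\left(5 \left(-6 + 7\right),-45 \right)} + S{\left(121 \right)}\right) = 46983 - \left(\frac{1}{256} - 4 \cdot 121^{2}\right) = 46983 + \left(- \frac{1}{256} + 4 \cdot 14641\right) = 46983 + \left(- \frac{1}{256} + 58564\right) = 46983 + \frac{14992383}{256} = \frac{27020031}{256}$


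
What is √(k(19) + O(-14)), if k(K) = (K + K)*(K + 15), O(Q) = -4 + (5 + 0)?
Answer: √1293 ≈ 35.958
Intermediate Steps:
O(Q) = 1 (O(Q) = -4 + 5 = 1)
k(K) = 2*K*(15 + K) (k(K) = (2*K)*(15 + K) = 2*K*(15 + K))
√(k(19) + O(-14)) = √(2*19*(15 + 19) + 1) = √(2*19*34 + 1) = √(1292 + 1) = √1293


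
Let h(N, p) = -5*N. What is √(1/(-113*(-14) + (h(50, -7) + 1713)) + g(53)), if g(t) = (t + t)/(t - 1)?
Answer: √12778908870/79170 ≈ 1.4279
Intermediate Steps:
g(t) = 2*t/(-1 + t) (g(t) = (2*t)/(-1 + t) = 2*t/(-1 + t))
√(1/(-113*(-14) + (h(50, -7) + 1713)) + g(53)) = √(1/(-113*(-14) + (-5*50 + 1713)) + 2*53/(-1 + 53)) = √(1/(1582 + (-250 + 1713)) + 2*53/52) = √(1/(1582 + 1463) + 2*53*(1/52)) = √(1/3045 + 53/26) = √(161411/79170) = √12778908870/79170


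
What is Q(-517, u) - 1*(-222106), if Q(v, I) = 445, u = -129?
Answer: 222551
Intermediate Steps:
Q(-517, u) - 1*(-222106) = 445 - 1*(-222106) = 445 + 222106 = 222551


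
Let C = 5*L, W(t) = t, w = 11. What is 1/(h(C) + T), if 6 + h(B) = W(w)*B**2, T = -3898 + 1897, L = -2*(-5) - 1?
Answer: 1/20268 ≈ 4.9339e-5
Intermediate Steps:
L = 9 (L = 10 - 1 = 9)
T = -2001
C = 45 (C = 5*9 = 45)
h(B) = -6 + 11*B**2
1/(h(C) + T) = 1/((-6 + 11*45**2) - 2001) = 1/((-6 + 11*2025) - 2001) = 1/((-6 + 22275) - 2001) = 1/(22269 - 2001) = 1/20268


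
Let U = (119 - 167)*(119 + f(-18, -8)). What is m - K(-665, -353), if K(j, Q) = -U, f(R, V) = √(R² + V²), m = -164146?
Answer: -169858 - 96*√97 ≈ -1.7080e+5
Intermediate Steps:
U = -5712 - 96*√97 (U = (119 - 167)*(119 + √((-18)² + (-8)²)) = -48*(119 + √(324 + 64)) = -48*(119 + √388) = -48*(119 + 2*√97) = -5712 - 96*√97 ≈ -6657.5)
K(j, Q) = 5712 + 96*√97 (K(j, Q) = -(-5712 - 96*√97) = 5712 + 96*√97)
m - K(-665, -353) = -164146 - (5712 + 96*√97) = -164146 + (-5712 - 96*√97) = -169858 - 96*√97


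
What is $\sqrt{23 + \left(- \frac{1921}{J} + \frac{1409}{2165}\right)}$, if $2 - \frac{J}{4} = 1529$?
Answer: $\frac{\sqrt{1047700106997135}}{6611910} \approx 4.8954$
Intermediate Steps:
$J = -6108$ ($J = 8 - 6116 = -6108$)
$\sqrt{23 + \left(- \frac{1921}{J} + \frac{1409}{2165}\right)} = \sqrt{23 + \left(- \frac{1921}{-6108} + \frac{1409}{2165}\right)} = \sqrt{23 + \left(\left(-1921\right) \left(- \frac{1}{6108}\right) + 1409 \cdot \frac{1}{2165}\right)} = \sqrt{23 + \left(\frac{1921}{6108} + \frac{1409}{2165}\right)} = \sqrt{23 + \frac{12765137}{13223820}} = \sqrt{\frac{316912997}{13223820}} = \frac{\sqrt{1047700106997135}}{6611910}$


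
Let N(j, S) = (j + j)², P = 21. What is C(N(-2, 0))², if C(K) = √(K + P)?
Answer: 37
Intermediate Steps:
N(j, S) = 4*j² (N(j, S) = (2*j)² = 4*j²)
C(K) = √(21 + K) (C(K) = √(K + 21) = √(21 + K))
C(N(-2, 0))² = (√(21 + 4*(-2)²))² = (√(21 + 4*4))² = (√(21 + 16))² = (√37)² = 37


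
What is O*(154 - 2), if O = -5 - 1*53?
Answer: -8816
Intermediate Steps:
O = -58 (O = -5 - 53 = -58)
O*(154 - 2) = -58*(154 - 2) = -58*152 = -8816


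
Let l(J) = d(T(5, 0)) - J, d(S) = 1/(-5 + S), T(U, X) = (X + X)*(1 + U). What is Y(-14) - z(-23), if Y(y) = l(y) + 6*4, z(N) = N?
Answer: 304/5 ≈ 60.800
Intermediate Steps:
T(U, X) = 2*X*(1 + U) (T(U, X) = (2*X)*(1 + U) = 2*X*(1 + U))
l(J) = -⅕ - J (l(J) = 1/(-5 + 2*0*(1 + 5)) - J = 1/(-5 + 2*0*6) - J = 1/(-5 + 0) - J = 1/(-5) - J = -⅕ - J)
Y(y) = 119/5 - y (Y(y) = (-⅕ - y) + 6*4 = (-⅕ - y) + 24 = 119/5 - y)
Y(-14) - z(-23) = (119/5 - 1*(-14)) - 1*(-23) = (119/5 + 14) + 23 = 189/5 + 23 = 304/5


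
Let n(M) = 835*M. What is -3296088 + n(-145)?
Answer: -3417163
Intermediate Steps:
-3296088 + n(-145) = -3296088 + 835*(-145) = -3296088 - 121075 = -3417163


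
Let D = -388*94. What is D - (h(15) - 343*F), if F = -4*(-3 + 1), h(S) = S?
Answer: -33743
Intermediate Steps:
F = 8 (F = -4*(-2) = 8)
D = -36472
D - (h(15) - 343*F) = -36472 - (15 - 343*8) = -36472 - (15 - 2744) = -36472 - 1*(-2729) = -36472 + 2729 = -33743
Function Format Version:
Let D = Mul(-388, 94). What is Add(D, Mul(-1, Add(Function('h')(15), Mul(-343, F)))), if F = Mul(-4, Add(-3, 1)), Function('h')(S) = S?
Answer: -33743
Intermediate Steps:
F = 8 (F = Mul(-4, -2) = 8)
D = -36472
Add(D, Mul(-1, Add(Function('h')(15), Mul(-343, F)))) = Add(-36472, Mul(-1, Add(15, Mul(-343, 8)))) = Add(-36472, Mul(-1, Add(15, -2744))) = Add(-36472, Mul(-1, -2729)) = Add(-36472, 2729) = -33743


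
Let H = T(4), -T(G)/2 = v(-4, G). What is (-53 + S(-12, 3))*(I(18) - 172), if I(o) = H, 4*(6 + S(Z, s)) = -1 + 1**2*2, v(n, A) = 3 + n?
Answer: 19975/2 ≈ 9987.5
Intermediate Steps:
T(G) = 2 (T(G) = -2*(3 - 4) = -2*(-1) = 2)
H = 2
S(Z, s) = -23/4 (S(Z, s) = -6 + (-1 + 1**2*2)/4 = -6 + (-1 + 1*2)/4 = -6 + (-1 + 2)/4 = -6 + (1/4)*1 = -6 + 1/4 = -23/4)
I(o) = 2
(-53 + S(-12, 3))*(I(18) - 172) = (-53 - 23/4)*(2 - 172) = -235/4*(-170) = 19975/2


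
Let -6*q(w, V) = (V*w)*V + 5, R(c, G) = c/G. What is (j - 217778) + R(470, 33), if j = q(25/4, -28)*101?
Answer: -19821863/66 ≈ -3.0033e+5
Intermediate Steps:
q(w, V) = -5/6 - w*V**2/6 (q(w, V) = -((V*w)*V + 5)/6 = -(w*V**2 + 5)/6 = -(5 + w*V**2)/6 = -5/6 - w*V**2/6)
j = -165135/2 (j = (-5/6 - 1/6*25/4*(-28)**2)*101 = (-5/6 - 1/6*25*(1/4)*784)*101 = (-5/6 - 1/6*25/4*784)*101 = (-5/6 - 2450/3)*101 = -1635/2*101 = -165135/2 ≈ -82568.)
(j - 217778) + R(470, 33) = (-165135/2 - 217778) + 470/33 = -600691/2 + 470*(1/33) = -600691/2 + 470/33 = -19821863/66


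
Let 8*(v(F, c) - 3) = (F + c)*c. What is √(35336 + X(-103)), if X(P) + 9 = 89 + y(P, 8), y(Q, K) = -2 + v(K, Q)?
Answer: 3*√65138/4 ≈ 191.42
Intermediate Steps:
v(F, c) = 3 + c*(F + c)/8 (v(F, c) = 3 + ((F + c)*c)/8 = 3 + (c*(F + c))/8 = 3 + c*(F + c)/8)
y(Q, K) = 1 + Q²/8 + K*Q/8 (y(Q, K) = -2 + (3 + Q²/8 + K*Q/8) = 1 + Q²/8 + K*Q/8)
X(P) = 81 + P + P²/8 (X(P) = -9 + (89 + (1 + P²/8 + (⅛)*8*P)) = -9 + (89 + (1 + P²/8 + P)) = -9 + (89 + (1 + P + P²/8)) = -9 + (90 + P + P²/8) = 81 + P + P²/8)
√(35336 + X(-103)) = √(35336 + (81 - 103 + (⅛)*(-103)²)) = √(35336 + (81 - 103 + (⅛)*10609)) = √(35336 + (81 - 103 + 10609/8)) = √(35336 + 10433/8) = √(293121/8) = 3*√65138/4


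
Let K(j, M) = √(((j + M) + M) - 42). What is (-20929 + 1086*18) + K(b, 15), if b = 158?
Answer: -1381 + √146 ≈ -1368.9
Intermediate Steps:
K(j, M) = √(-42 + j + 2*M) (K(j, M) = √(((M + j) + M) - 42) = √((j + 2*M) - 42) = √(-42 + j + 2*M))
(-20929 + 1086*18) + K(b, 15) = (-20929 + 1086*18) + √(-42 + 158 + 2*15) = (-20929 + 19548) + √(-42 + 158 + 30) = -1381 + √146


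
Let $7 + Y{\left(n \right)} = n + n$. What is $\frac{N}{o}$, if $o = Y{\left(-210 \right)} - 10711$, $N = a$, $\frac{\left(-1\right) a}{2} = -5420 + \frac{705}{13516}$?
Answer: $- \frac{73256015}{75270604} \approx -0.97324$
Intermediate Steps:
$Y{\left(n \right)} = -7 + 2 n$ ($Y{\left(n \right)} = -7 + \left(n + n\right) = -7 + 2 n$)
$a = \frac{73256015}{6758}$ ($a = - 2 \left(-5420 + \frac{705}{13516}\right) = \left(-2\right) \left(- \frac{73256015}{13516}\right) = \frac{73256015}{6758} \approx 10840.0$)
$N = \frac{73256015}{6758} \approx 10840.0$
$o = -11138$ ($o = \left(-7 + 2 \left(-210\right)\right) - 10711 = \left(-7 - 420\right) - 10711 = -427 - 10711 = -11138$)
$\frac{N}{o} = \frac{73256015}{6758 \left(-11138\right)} = \frac{73256015}{6758} \left(- \frac{1}{11138}\right) = - \frac{73256015}{75270604}$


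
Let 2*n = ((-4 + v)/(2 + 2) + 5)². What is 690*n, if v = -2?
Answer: 16905/4 ≈ 4226.3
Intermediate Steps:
n = 49/8 (n = ((-4 - 2)/(2 + 2) + 5)²/2 = (-6/4 + 5)²/2 = (-6*¼ + 5)²/2 = (-3/2 + 5)²/2 = (7/2)²/2 = (½)*(49/4) = 49/8 ≈ 6.1250)
690*n = 690*(49/8) = 16905/4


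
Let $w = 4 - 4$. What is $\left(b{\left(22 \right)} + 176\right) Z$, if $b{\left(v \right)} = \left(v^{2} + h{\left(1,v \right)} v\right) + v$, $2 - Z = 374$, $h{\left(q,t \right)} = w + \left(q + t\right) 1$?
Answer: $-441936$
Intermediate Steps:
$w = 0$
$h{\left(q,t \right)} = q + t$ ($h{\left(q,t \right)} = 0 + \left(q + t\right) 1 = 0 + \left(q + t\right) = q + t$)
$Z = -372$ ($Z = 2 - 374 = -372$)
$b{\left(v \right)} = v + v^{2} + v \left(1 + v\right)$ ($b{\left(v \right)} = \left(v^{2} + \left(1 + v\right) v\right) + v = \left(v^{2} + v \left(1 + v\right)\right) + v = v + v^{2} + v \left(1 + v\right)$)
$\left(b{\left(22 \right)} + 176\right) Z = \left(2 \cdot 22 \left(1 + 22\right) + 176\right) \left(-372\right) = \left(2 \cdot 22 \cdot 23 + 176\right) \left(-372\right) = \left(1012 + 176\right) \left(-372\right) = 1188 \left(-372\right) = -441936$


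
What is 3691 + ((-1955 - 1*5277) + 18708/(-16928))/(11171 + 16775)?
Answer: 436494628651/118267472 ≈ 3690.7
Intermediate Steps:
3691 + ((-1955 - 1*5277) + 18708/(-16928))/(11171 + 16775) = 3691 + ((-1955 - 5277) + 18708*(-1/16928))/27946 = 3691 + (-7232 - 4677/4232)*(1/27946) = 3691 - 30610501/4232*1/27946 = 3691 - 30610501/118267472 = 436494628651/118267472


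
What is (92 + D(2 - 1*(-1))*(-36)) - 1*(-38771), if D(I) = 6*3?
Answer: 38215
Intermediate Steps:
D(I) = 18
(92 + D(2 - 1*(-1))*(-36)) - 1*(-38771) = (92 + 18*(-36)) - 1*(-38771) = (92 - 648) + 38771 = -556 + 38771 = 38215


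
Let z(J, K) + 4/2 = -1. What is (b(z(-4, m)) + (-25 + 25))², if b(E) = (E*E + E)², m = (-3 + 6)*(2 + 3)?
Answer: 1296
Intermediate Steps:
m = 15 (m = 3*5 = 15)
z(J, K) = -3 (z(J, K) = -2 - 1 = -3)
b(E) = (E + E²)² (b(E) = (E² + E)² = (E + E²)²)
(b(z(-4, m)) + (-25 + 25))² = ((-3)²*(1 - 3)² + (-25 + 25))² = (9*(-2)² + 0)² = (9*4 + 0)² = (36 + 0)² = 36² = 1296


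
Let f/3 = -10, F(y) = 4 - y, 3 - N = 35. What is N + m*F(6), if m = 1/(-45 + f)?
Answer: -2398/75 ≈ -31.973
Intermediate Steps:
N = -32 (N = 3 - 1*35 = 3 - 35 = -32)
f = -30 (f = 3*(-10) = -30)
m = -1/75 (m = 1/(-45 - 30) = 1/(-75) = -1/75 ≈ -0.013333)
N + m*F(6) = -32 - (4 - 1*6)/75 = -32 - (4 - 6)/75 = -32 - 1/75*(-2) = -32 + 2/75 = -2398/75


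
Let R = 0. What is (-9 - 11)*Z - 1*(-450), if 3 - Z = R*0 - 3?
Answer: 330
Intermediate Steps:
Z = 6 (Z = 3 - (0*0 - 3) = 3 - (0 - 3) = 3 - 1*(-3) = 3 + 3 = 6)
(-9 - 11)*Z - 1*(-450) = (-9 - 11)*6 - 1*(-450) = -20*6 + 450 = -120 + 450 = 330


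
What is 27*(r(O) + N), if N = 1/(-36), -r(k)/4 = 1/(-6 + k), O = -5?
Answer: 399/44 ≈ 9.0682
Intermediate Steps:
r(k) = -4/(-6 + k)
N = -1/36 ≈ -0.027778
27*(r(O) + N) = 27*(-4/(-6 - 5) - 1/36) = 27*(-4/(-11) - 1/36) = 27*(-4*(-1/11) - 1/36) = 27*(4/11 - 1/36) = 27*(133/396) = 399/44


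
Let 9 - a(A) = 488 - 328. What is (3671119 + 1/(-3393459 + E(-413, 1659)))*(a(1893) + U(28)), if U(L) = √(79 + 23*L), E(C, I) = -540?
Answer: -1881425906446880/3393999 + 12459774214880*√723/3393999 ≈ -4.5563e+8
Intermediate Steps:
a(A) = -151 (a(A) = 9 - (488 - 328) = 9 - 1*160 = 9 - 160 = -151)
(3671119 + 1/(-3393459 + E(-413, 1659)))*(a(1893) + U(28)) = (3671119 + 1/(-3393459 - 540))*(-151 + √(79 + 23*28)) = (3671119 + 1/(-3393999))*(-151 + √(79 + 644)) = (3671119 - 1/3393999)*(-151 + √723) = 12459774214880*(-151 + √723)/3393999 = -1881425906446880/3393999 + 12459774214880*√723/3393999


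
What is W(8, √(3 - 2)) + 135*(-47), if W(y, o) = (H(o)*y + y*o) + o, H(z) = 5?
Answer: -6296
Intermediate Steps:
W(y, o) = o + 5*y + o*y (W(y, o) = (5*y + y*o) + o = (5*y + o*y) + o = o + 5*y + o*y)
W(8, √(3 - 2)) + 135*(-47) = (√(3 - 2) + 5*8 + √(3 - 2)*8) + 135*(-47) = (√1 + 40 + √1*8) - 6345 = (1 + 40 + 1*8) - 6345 = (1 + 40 + 8) - 6345 = 49 - 6345 = -6296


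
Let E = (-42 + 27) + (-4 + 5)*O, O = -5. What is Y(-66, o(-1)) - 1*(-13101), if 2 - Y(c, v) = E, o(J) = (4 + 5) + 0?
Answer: 13123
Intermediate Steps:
o(J) = 9 (o(J) = 9 + 0 = 9)
E = -20 (E = (-42 + 27) + (-4 + 5)*(-5) = -15 + 1*(-5) = -15 - 5 = -20)
Y(c, v) = 22 (Y(c, v) = 2 - 1*(-20) = 2 + 20 = 22)
Y(-66, o(-1)) - 1*(-13101) = 22 - 1*(-13101) = 22 + 13101 = 13123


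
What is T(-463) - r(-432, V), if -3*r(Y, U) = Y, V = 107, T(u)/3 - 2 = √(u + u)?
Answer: -138 + 3*I*√926 ≈ -138.0 + 91.291*I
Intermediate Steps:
T(u) = 6 + 3*√2*√u (T(u) = 6 + 3*√(u + u) = 6 + 3*√(2*u) = 6 + 3*(√2*√u) = 6 + 3*√2*√u)
r(Y, U) = -Y/3
T(-463) - r(-432, V) = (6 + 3*√2*√(-463)) - (-1)*(-432)/3 = (6 + 3*√2*(I*√463)) - 1*144 = (6 + 3*I*√926) - 144 = -138 + 3*I*√926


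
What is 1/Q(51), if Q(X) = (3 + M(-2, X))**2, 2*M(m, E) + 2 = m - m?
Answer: 1/4 ≈ 0.25000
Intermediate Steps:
M(m, E) = -1 (M(m, E) = -1 + (m - m)/2 = -1 + (1/2)*0 = -1 + 0 = -1)
Q(X) = 4 (Q(X) = (3 - 1)**2 = 2**2 = 4)
1/Q(51) = 1/4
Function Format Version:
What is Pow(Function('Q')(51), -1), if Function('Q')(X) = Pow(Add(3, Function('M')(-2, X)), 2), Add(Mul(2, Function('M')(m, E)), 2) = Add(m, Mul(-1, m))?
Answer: Rational(1, 4) ≈ 0.25000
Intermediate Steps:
Function('M')(m, E) = -1 (Function('M')(m, E) = Add(-1, Mul(Rational(1, 2), Add(m, Mul(-1, m)))) = Add(-1, Mul(Rational(1, 2), 0)) = Add(-1, 0) = -1)
Function('Q')(X) = 4 (Function('Q')(X) = Pow(Add(3, -1), 2) = Pow(2, 2) = 4)
Pow(Function('Q')(51), -1) = Pow(4, -1) = Rational(1, 4)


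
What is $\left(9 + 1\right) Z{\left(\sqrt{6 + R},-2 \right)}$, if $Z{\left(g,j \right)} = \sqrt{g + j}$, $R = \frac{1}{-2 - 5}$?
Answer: $\frac{10 \sqrt{-98 + 7 \sqrt{287}}}{7} \approx 6.4819$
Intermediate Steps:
$R = - \frac{1}{7}$ ($R = \frac{1}{-7} = - \frac{1}{7} \approx -0.14286$)
$\left(9 + 1\right) Z{\left(\sqrt{6 + R},-2 \right)} = \left(9 + 1\right) \sqrt{\sqrt{6 - \frac{1}{7}} - 2} = 10 \sqrt{\sqrt{\frac{41}{7}} - 2} = 10 \sqrt{\frac{\sqrt{287}}{7} - 2} = 10 \sqrt{-2 + \frac{\sqrt{287}}{7}}$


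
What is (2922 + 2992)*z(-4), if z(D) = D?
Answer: -23656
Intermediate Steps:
(2922 + 2992)*z(-4) = (2922 + 2992)*(-4) = 5914*(-4) = -23656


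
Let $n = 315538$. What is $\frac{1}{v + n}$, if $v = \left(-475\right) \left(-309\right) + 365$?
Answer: $\frac{1}{462678} \approx 2.1613 \cdot 10^{-6}$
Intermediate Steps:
$v = 147140$ ($v = 146775 + 365 = 147140$)
$\frac{1}{v + n} = \frac{1}{147140 + 315538} = \frac{1}{462678}$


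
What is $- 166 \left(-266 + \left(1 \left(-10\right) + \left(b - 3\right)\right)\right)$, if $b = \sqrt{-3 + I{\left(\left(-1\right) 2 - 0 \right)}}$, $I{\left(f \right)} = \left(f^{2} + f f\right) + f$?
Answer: $46314 - 166 \sqrt{3} \approx 46027.0$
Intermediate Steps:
$I{\left(f \right)} = f + 2 f^{2}$ ($I{\left(f \right)} = \left(f^{2} + f^{2}\right) + f = 2 f^{2} + f = f + 2 f^{2}$)
$b = \sqrt{3}$ ($b = \sqrt{-3 + \left(\left(-1\right) 2 - 0\right) \left(1 + 2 \left(\left(-1\right) 2 - 0\right)\right)} = \sqrt{-3 + \left(-2 + 0\right) \left(1 + 2 \left(-2 + 0\right)\right)} = \sqrt{-3 - 2 \left(1 + 2 \left(-2\right)\right)} = \sqrt{-3 - 2 \left(1 - 4\right)} = \sqrt{-3 - -6} = \sqrt{-3 + 6} = \sqrt{3} \approx 1.732$)
$- 166 \left(-266 + \left(1 \left(-10\right) + \left(b - 3\right)\right)\right) = - 166 \left(-266 + \left(1 \left(-10\right) - \left(3 - \sqrt{3}\right)\right)\right) = - 166 \left(-266 - \left(13 - \sqrt{3}\right)\right) = - 166 \left(-279 + \sqrt{3}\right) = 46314 - 166 \sqrt{3}$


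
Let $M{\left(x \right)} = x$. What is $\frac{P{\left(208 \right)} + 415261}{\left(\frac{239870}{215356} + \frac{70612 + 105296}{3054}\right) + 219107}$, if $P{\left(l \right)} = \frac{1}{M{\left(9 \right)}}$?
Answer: $\frac{12049238824100}{6359324164641} \approx 1.8947$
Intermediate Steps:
$P{\left(l \right)} = \frac{1}{9}$
$\frac{P{\left(208 \right)} + 415261}{\left(\frac{239870}{215356} + \frac{70612 + 105296}{3054}\right) + 219107} = \frac{\frac{1}{9} + 415261}{\left(\frac{239870}{215356} + \frac{70612 + 105296}{3054}\right) + 219107} = \frac{3737350}{9 \left(\left(239870 \cdot \frac{1}{215356} + 175908 \cdot \frac{1}{3054}\right) + 219107\right)} = \frac{3737350}{9 \left(\left(\frac{7055}{6334} + \frac{29318}{509}\right) + 219107\right)} = \frac{3737350}{9 \left(\frac{189291207}{3224006} + 219107\right)} = \frac{3737350}{9 \cdot \frac{706591573849}{3224006}} = \frac{3737350}{9} \cdot \frac{3224006}{706591573849} = \frac{12049238824100}{6359324164641}$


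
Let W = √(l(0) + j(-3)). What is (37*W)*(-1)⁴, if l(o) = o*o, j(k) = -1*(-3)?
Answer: 37*√3 ≈ 64.086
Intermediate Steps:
j(k) = 3
l(o) = o²
W = √3 (W = √(0² + 3) = √(0 + 3) = √3 ≈ 1.7320)
(37*W)*(-1)⁴ = (37*√3)*(-1)⁴ = (37*√3)*1 = 37*√3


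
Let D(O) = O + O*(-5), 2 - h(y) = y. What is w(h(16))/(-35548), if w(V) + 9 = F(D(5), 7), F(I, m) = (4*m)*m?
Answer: -187/35548 ≈ -0.0052605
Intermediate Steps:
h(y) = 2 - y
D(O) = -4*O (D(O) = O - 5*O = -4*O)
F(I, m) = 4*m²
w(V) = 187 (w(V) = -9 + 4*7² = -9 + 4*49 = -9 + 196 = 187)
w(h(16))/(-35548) = 187/(-35548) = 187*(-1/35548) = -187/35548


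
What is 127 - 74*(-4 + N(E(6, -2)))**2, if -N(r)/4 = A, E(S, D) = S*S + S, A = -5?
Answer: -18817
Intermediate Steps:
E(S, D) = S + S**2 (E(S, D) = S**2 + S = S + S**2)
N(r) = 20 (N(r) = -4*(-5) = 20)
127 - 74*(-4 + N(E(6, -2)))**2 = 127 - 74*(-4 + 20)**2 = 127 - 74*16**2 = 127 - 74*256 = 127 - 18944 = -18817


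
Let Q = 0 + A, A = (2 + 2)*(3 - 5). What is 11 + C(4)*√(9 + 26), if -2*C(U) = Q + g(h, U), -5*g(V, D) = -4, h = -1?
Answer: 11 + 18*√35/5 ≈ 32.298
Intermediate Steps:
A = -8 (A = 4*(-2) = -8)
g(V, D) = ⅘ (g(V, D) = -⅕*(-4) = ⅘)
Q = -8 (Q = 0 - 8 = -8)
C(U) = 18/5 (C(U) = -(-8 + ⅘)/2 = -½*(-36/5) = 18/5)
11 + C(4)*√(9 + 26) = 11 + 18*√(9 + 26)/5 = 11 + 18*√35/5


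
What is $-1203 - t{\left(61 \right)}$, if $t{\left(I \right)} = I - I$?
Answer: $-1203$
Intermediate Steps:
$t{\left(I \right)} = 0$
$-1203 - t{\left(61 \right)} = -1203 - 0 = -1203 + 0 = -1203$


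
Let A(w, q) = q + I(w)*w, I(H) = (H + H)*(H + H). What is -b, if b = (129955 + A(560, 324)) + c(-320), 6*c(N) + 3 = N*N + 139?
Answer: -2107834105/3 ≈ -7.0261e+8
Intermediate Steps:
I(H) = 4*H² (I(H) = (2*H)*(2*H) = 4*H²)
c(N) = 68/3 + N²/6 (c(N) = -½ + (N*N + 139)/6 = -½ + (N² + 139)/6 = -½ + (139 + N²)/6 = -½ + (139/6 + N²/6) = 68/3 + N²/6)
A(w, q) = q + 4*w³ (A(w, q) = q + (4*w²)*w = q + 4*w³)
b = 2107834105/3 (b = (129955 + (324 + 4*560³)) + (68/3 + (⅙)*(-320)²) = (129955 + (324 + 4*175616000)) + (68/3 + (⅙)*102400) = (129955 + (324 + 702464000)) + (68/3 + 51200/3) = (129955 + 702464324) + 51268/3 = 702594279 + 51268/3 = 2107834105/3 ≈ 7.0261e+8)
-b = -1*2107834105/3 = -2107834105/3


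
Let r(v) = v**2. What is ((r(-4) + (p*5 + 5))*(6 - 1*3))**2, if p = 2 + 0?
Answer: 8649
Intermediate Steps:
p = 2
((r(-4) + (p*5 + 5))*(6 - 1*3))**2 = (((-4)**2 + (2*5 + 5))*(6 - 1*3))**2 = ((16 + (10 + 5))*(6 - 3))**2 = ((16 + 15)*3)**2 = (31*3)**2 = 93**2 = 8649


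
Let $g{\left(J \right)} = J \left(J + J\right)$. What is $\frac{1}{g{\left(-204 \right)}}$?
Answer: $\frac{1}{83232} \approx 1.2015 \cdot 10^{-5}$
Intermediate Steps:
$g{\left(J \right)} = 2 J^{2}$ ($g{\left(J \right)} = J 2 J = 2 J^{2}$)
$\frac{1}{g{\left(-204 \right)}} = \frac{1}{2 \left(-204\right)^{2}} = \frac{1}{2 \cdot 41616} = \frac{1}{83232}$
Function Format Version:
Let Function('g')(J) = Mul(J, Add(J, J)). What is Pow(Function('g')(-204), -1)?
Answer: Rational(1, 83232) ≈ 1.2015e-5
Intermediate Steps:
Function('g')(J) = Mul(2, Pow(J, 2)) (Function('g')(J) = Mul(J, Mul(2, J)) = Mul(2, Pow(J, 2)))
Pow(Function('g')(-204), -1) = Pow(Mul(2, Pow(-204, 2)), -1) = Pow(Mul(2, 41616), -1) = Pow(83232, -1) = Rational(1, 83232)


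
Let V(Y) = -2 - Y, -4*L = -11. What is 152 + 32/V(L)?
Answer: 2760/19 ≈ 145.26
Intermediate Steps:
L = 11/4 (L = -¼*(-11) = 11/4 ≈ 2.7500)
152 + 32/V(L) = 152 + 32/(-2 - 1*11/4) = 152 + 32/(-2 - 11/4) = 152 + 32/(-19/4) = 152 + 32*(-4/19) = 152 - 128/19 = 2760/19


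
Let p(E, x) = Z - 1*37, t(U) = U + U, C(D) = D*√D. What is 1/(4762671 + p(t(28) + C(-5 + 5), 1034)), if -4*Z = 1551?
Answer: 4/19048985 ≈ 2.0999e-7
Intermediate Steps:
Z = -1551/4 (Z = -¼*1551 = -1551/4 ≈ -387.75)
C(D) = D^(3/2)
t(U) = 2*U
p(E, x) = -1699/4 (p(E, x) = -1551/4 - 1*37 = -1551/4 - 37 = -1699/4)
1/(4762671 + p(t(28) + C(-5 + 5), 1034)) = 1/(4762671 - 1699/4) = 1/(19048985/4) = 4/19048985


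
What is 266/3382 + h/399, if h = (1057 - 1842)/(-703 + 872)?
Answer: 402152/6001359 ≈ 0.067010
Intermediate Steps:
h = -785/169 ≈ -4.6450
266/3382 + h/399 = 266/3382 - 785/169/399 = 266*(1/3382) - 785/169*1/399 = 7/89 - 785/67431 = 402152/6001359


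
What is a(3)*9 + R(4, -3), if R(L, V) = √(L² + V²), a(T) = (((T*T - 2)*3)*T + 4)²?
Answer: 40406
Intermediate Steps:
a(T) = (4 + T*(-6 + 3*T²))² (a(T) = (((T² - 2)*3)*T + 4)² = (((-2 + T²)*3)*T + 4)² = ((-6 + 3*T²)*T + 4)² = (T*(-6 + 3*T²) + 4)² = (4 + T*(-6 + 3*T²))²)
a(3)*9 + R(4, -3) = (4 - 6*3 + 3*3³)²*9 + √(4² + (-3)²) = (4 - 18 + 3*27)²*9 + √(16 + 9) = (4 - 18 + 81)²*9 + √25 = 67²*9 + 5 = 4489*9 + 5 = 40401 + 5 = 40406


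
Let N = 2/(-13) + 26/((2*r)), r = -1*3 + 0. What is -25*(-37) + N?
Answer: 35900/39 ≈ 920.51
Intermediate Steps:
r = -3 (r = -3 + 0 = -3)
N = -175/39 (N = 2/(-13) + 26/((2*(-3))) = 2*(-1/13) + 26/(-6) = -2/13 + 26*(-⅙) = -2/13 - 13/3 = -175/39 ≈ -4.4872)
-25*(-37) + N = -25*(-37) - 175/39 = 925 - 175/39 = 35900/39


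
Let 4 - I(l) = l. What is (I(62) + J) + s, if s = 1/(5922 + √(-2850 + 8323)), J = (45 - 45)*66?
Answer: -2033741516/35064611 - √5473/35064611 ≈ -58.000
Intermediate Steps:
I(l) = 4 - l
J = 0 (J = 0*66 = 0)
s = 1/(5922 + √5473) ≈ 0.00016678
(I(62) + J) + s = ((4 - 1*62) + 0) + (5922/35064611 - √5473/35064611) = ((4 - 62) + 0) + (5922/35064611 - √5473/35064611) = (-58 + 0) + (5922/35064611 - √5473/35064611) = -58 + (5922/35064611 - √5473/35064611) = -2033741516/35064611 - √5473/35064611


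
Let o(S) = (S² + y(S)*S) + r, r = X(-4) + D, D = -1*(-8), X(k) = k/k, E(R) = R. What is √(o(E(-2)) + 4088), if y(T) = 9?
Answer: √4083 ≈ 63.898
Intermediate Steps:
X(k) = 1
D = 8
r = 9 (r = 1 + 8 = 9)
o(S) = 9 + S² + 9*S (o(S) = (S² + 9*S) + 9 = 9 + S² + 9*S)
√(o(E(-2)) + 4088) = √((9 + (-2)² + 9*(-2)) + 4088) = √((9 + 4 - 18) + 4088) = √(-5 + 4088) = √4083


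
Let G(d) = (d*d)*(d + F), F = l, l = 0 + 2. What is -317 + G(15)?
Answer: 3508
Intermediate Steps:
l = 2
F = 2
G(d) = d**2*(2 + d) (G(d) = (d*d)*(d + 2) = d**2*(2 + d))
-317 + G(15) = -317 + 15**2*(2 + 15) = -317 + 225*17 = -317 + 3825 = 3508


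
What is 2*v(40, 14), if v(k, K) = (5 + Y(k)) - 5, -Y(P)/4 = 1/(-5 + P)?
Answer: -8/35 ≈ -0.22857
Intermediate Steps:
Y(P) = -4/(-5 + P)
v(k, K) = -4/(-5 + k) (v(k, K) = (5 - 4/(-5 + k)) - 5 = -4/(-5 + k))
2*v(40, 14) = 2*(-4/(-5 + 40)) = 2*(-4/35) = -8/35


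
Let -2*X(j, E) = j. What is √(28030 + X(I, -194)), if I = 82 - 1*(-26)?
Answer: 2*√6994 ≈ 167.26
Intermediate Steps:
I = 108 (I = 82 + 26 = 108)
X(j, E) = -j/2
√(28030 + X(I, -194)) = √(28030 - ½*108) = √(28030 - 54) = √27976 = 2*√6994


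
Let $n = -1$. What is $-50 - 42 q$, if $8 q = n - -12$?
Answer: $- \frac{431}{4} \approx -107.75$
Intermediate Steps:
$q = \frac{11}{8}$ ($q = \frac{-1 - -12}{8} = \frac{-1 + 12}{8} = \frac{1}{8} \cdot 11 = \frac{11}{8} \approx 1.375$)
$-50 - 42 q = -50 - \frac{231}{4} = - \frac{431}{4}$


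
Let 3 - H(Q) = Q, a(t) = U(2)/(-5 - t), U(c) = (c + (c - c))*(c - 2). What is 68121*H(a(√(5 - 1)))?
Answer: 204363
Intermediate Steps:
U(c) = c*(-2 + c) (U(c) = (c + 0)*(-2 + c) = c*(-2 + c))
a(t) = 0 (a(t) = (2*(-2 + 2))/(-5 - t) = (2*0)/(-5 - t) = 0/(-5 - t) = 0)
H(Q) = 3 - Q
68121*H(a(√(5 - 1))) = 68121*(3 - 1*0) = 68121*(3 + 0) = 68121*3 = 204363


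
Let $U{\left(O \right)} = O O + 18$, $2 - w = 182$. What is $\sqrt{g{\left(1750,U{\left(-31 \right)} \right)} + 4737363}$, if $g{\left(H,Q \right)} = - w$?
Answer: $\sqrt{4737543} \approx 2176.6$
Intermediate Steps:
$w = -180$ ($w = 2 - 182 = -180$)
$U{\left(O \right)} = 18 + O^{2}$ ($U{\left(O \right)} = O^{2} + 18 = 18 + O^{2}$)
$g{\left(H,Q \right)} = 180$ ($g{\left(H,Q \right)} = \left(-1\right) \left(-180\right) = 180$)
$\sqrt{g{\left(1750,U{\left(-31 \right)} \right)} + 4737363} = \sqrt{180 + 4737363} = \sqrt{4737543}$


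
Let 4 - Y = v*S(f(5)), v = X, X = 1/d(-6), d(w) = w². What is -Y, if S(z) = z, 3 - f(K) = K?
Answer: -73/18 ≈ -4.0556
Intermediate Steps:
f(K) = 3 - K
X = 1/36 (X = 1/((-6)²) = 1/36 ≈ 0.027778)
v = 1/36 ≈ 0.027778
Y = 73/18 (Y = 4 - (3 - 1*5)/36 = 4 - (3 - 5)/36 = 4 - (-2)/36 = 4 - 1*(-1/18) = 4 + 1/18 = 73/18 ≈ 4.0556)
-Y = -1*73/18 = -73/18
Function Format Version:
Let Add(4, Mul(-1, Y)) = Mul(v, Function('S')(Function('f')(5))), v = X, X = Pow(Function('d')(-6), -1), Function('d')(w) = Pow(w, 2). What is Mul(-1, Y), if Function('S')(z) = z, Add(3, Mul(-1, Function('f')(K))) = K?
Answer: Rational(-73, 18) ≈ -4.0556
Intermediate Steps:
Function('f')(K) = Add(3, Mul(-1, K))
X = Rational(1, 36) (X = Pow(Pow(-6, 2), -1) = Pow(36, -1) = Rational(1, 36) ≈ 0.027778)
v = Rational(1, 36) ≈ 0.027778
Y = Rational(73, 18) (Y = Add(4, Mul(-1, Mul(Rational(1, 36), Add(3, Mul(-1, 5))))) = Add(4, Mul(-1, Mul(Rational(1, 36), Add(3, -5)))) = Add(4, Mul(-1, Mul(Rational(1, 36), -2))) = Add(4, Mul(-1, Rational(-1, 18))) = Add(4, Rational(1, 18)) = Rational(73, 18) ≈ 4.0556)
Mul(-1, Y) = Mul(-1, Rational(73, 18)) = Rational(-73, 18)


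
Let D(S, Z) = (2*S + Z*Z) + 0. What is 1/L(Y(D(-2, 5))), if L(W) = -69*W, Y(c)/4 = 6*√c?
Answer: -√21/34776 ≈ -0.00013177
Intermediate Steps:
D(S, Z) = Z² + 2*S (D(S, Z) = (2*S + Z²) + 0 = (Z² + 2*S) + 0 = Z² + 2*S)
Y(c) = 24*√c (Y(c) = 4*(6*√c) = 24*√c)
1/L(Y(D(-2, 5))) = 1/(-1656*√(5² + 2*(-2))) = 1/(-1656*√(25 - 4)) = 1/(-1656*√21) = -√21/34776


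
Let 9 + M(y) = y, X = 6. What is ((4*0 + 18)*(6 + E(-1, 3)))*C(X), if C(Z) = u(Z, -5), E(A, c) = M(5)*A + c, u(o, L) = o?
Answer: 1404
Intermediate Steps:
M(y) = -9 + y
E(A, c) = c - 4*A (E(A, c) = (-9 + 5)*A + c = -4*A + c = c - 4*A)
C(Z) = Z
((4*0 + 18)*(6 + E(-1, 3)))*C(X) = ((4*0 + 18)*(6 + (3 - 4*(-1))))*6 = ((0 + 18)*(6 + (3 + 4)))*6 = (18*(6 + 7))*6 = (18*13)*6 = 234*6 = 1404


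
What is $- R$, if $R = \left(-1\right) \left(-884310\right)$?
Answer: $-884310$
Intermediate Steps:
$R = 884310$
$- R = \left(-1\right) 884310 = -884310$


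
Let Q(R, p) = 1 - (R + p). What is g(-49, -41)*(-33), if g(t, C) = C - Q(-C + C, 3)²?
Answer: 1485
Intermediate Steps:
Q(R, p) = 1 - R - p (Q(R, p) = 1 + (-R - p) = 1 - R - p)
g(t, C) = -4 + C (g(t, C) = C - (1 - (-C + C) - 1*3)² = C - (1 - 1*0 - 3)² = C - (1 + 0 - 3)² = C - 1*(-2)² = C - 1*4 = C - 4 = -4 + C)
g(-49, -41)*(-33) = (-4 - 41)*(-33) = -45*(-33) = 1485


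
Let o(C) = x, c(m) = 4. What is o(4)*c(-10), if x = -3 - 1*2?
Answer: -20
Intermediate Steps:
x = -5 (x = -3 - 2 = -5)
o(C) = -5
o(4)*c(-10) = -5*4 = -20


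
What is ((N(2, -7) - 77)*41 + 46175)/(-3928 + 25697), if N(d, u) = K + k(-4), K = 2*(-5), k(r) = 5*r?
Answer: 41788/21769 ≈ 1.9196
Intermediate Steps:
K = -10
N(d, u) = -30 (N(d, u) = -10 + 5*(-4) = -10 - 20 = -30)
((N(2, -7) - 77)*41 + 46175)/(-3928 + 25697) = ((-30 - 77)*41 + 46175)/(-3928 + 25697) = (-107*41 + 46175)/21769 = (-4387 + 46175)*(1/21769) = 41788*(1/21769) = 41788/21769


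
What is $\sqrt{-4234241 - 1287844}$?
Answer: $123 i \sqrt{365} \approx 2349.9 i$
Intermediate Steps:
$\sqrt{-4234241 - 1287844} = \sqrt{-5522085} = 123 i \sqrt{365}$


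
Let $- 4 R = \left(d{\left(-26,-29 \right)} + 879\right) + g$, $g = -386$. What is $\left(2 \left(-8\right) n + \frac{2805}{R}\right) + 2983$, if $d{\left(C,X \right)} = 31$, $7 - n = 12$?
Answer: $\frac{398448}{131} \approx 3041.6$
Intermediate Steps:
$n = -5$ ($n = 7 - 12 = -5$)
$R = -131$ ($R = - \frac{\left(31 + 879\right) - 386}{4} = - \frac{910 - 386}{4} = \left(- \frac{1}{4}\right) 524 = -131$)
$\left(2 \left(-8\right) n + \frac{2805}{R}\right) + 2983 = \left(2 \left(-8\right) \left(-5\right) + \frac{2805}{-131}\right) + 2983 = \left(\left(-16\right) \left(-5\right) + 2805 \left(- \frac{1}{131}\right)\right) + 2983 = \left(80 - \frac{2805}{131}\right) + 2983 = \frac{7675}{131} + 2983 = \frac{398448}{131}$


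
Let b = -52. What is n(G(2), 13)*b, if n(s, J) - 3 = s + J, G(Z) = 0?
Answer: -832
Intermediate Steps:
n(s, J) = 3 + J + s (n(s, J) = 3 + (s + J) = 3 + (J + s) = 3 + J + s)
n(G(2), 13)*b = (3 + 13 + 0)*(-52) = 16*(-52) = -832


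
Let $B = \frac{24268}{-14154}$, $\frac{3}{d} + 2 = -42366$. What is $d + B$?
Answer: $- \frac{514114543}{299838336} \approx -1.7146$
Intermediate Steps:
$d = - \frac{3}{42368}$ ($d = \frac{3}{-2 - 42366} = \frac{3}{-42368} = 3 \left(- \frac{1}{42368}\right) = - \frac{3}{42368} \approx -7.0808 \cdot 10^{-5}$)
$B = - \frac{12134}{7077}$ ($B = 24268 \left(- \frac{1}{14154}\right) = - \frac{12134}{7077} \approx -1.7146$)
$d + B = - \frac{3}{42368} - \frac{12134}{7077} = - \frac{514114543}{299838336}$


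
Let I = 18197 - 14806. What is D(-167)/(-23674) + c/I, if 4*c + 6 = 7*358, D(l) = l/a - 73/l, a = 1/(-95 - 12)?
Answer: -3824217443/6703257589 ≈ -0.57050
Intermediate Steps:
a = -1/107 (a = 1/(-107) = -1/107 ≈ -0.0093458)
I = 3391
D(l) = -107*l - 73/l (D(l) = l/(-1/107) - 73/l = l*(-107) - 73/l = -107*l - 73/l)
c = 625 (c = -3/2 + (7*358)/4 = -3/2 + (¼)*2506 = -3/2 + 1253/2 = 625)
D(-167)/(-23674) + c/I = (-107*(-167) - 73/(-167))/(-23674) + 625/3391 = (17869 - 73*(-1/167))*(-1/23674) + 625*(1/3391) = (17869 + 73/167)*(-1/23674) + 625/3391 = (2984196/167)*(-1/23674) + 625/3391 = -1492098/1976779 + 625/3391 = -3824217443/6703257589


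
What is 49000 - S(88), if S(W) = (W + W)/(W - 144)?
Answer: 343022/7 ≈ 49003.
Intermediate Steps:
S(W) = 2*W/(-144 + W) (S(W) = (2*W)/(-144 + W) = 2*W/(-144 + W))
49000 - S(88) = 49000 - 2*88/(-144 + 88) = 49000 - 2*88/(-56) = 49000 - 2*88*(-1)/56 = 49000 - 1*(-22/7) = 49000 + 22/7 = 343022/7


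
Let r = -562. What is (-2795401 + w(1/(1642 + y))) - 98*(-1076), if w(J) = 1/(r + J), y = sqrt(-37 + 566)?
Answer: -2517067032402/935729 ≈ -2.6900e+6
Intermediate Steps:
y = 23 (y = sqrt(529) = 23)
w(J) = 1/(-562 + J)
(-2795401 + w(1/(1642 + y))) - 98*(-1076) = (-2795401 + 1/(-562 + 1/(1642 + 23))) - 98*(-1076) = (-2795401 + 1/(-562 + 1/1665)) + 105448 = (-2795401 + 1/(-935729/1665)) + 105448 = (-2795401 - 1665/935729) + 105448 = -2615737783994/935729 + 105448 = -2517067032402/935729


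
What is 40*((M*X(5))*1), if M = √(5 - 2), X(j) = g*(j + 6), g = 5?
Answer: 2200*√3 ≈ 3810.5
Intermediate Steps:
X(j) = 30 + 5*j (X(j) = 5*(j + 6) = 5*(6 + j) = 30 + 5*j)
M = √3 ≈ 1.7320
40*((M*X(5))*1) = 40*((√3*(30 + 5*5))*1) = 40*((√3*(30 + 25))*1) = 40*((√3*55)*1) = 40*((55*√3)*1) = 40*(55*√3) = 2200*√3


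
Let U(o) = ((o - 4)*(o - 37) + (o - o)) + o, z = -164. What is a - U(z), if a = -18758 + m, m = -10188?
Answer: -62550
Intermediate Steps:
a = -28946 (a = -18758 - 10188 = -28946)
U(o) = o + (-37 + o)*(-4 + o) (U(o) = ((-4 + o)*(-37 + o) + 0) + o = ((-37 + o)*(-4 + o) + 0) + o = (-37 + o)*(-4 + o) + o = o + (-37 + o)*(-4 + o))
a - U(z) = -28946 - (148 + (-164)**2 - 40*(-164)) = -28946 - (148 + 26896 + 6560) = -28946 - 1*33604 = -28946 - 33604 = -62550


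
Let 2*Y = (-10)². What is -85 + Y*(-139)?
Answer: -7035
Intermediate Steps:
Y = 50 (Y = (½)*(-10)² = (½)*100 = 50)
-85 + Y*(-139) = -85 + 50*(-139) = -85 - 6950 = -7035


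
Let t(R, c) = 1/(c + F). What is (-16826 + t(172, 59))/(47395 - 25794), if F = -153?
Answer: -1581645/2030494 ≈ -0.77895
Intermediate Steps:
t(R, c) = 1/(-153 + c) (t(R, c) = 1/(c - 153) = 1/(-153 + c))
(-16826 + t(172, 59))/(47395 - 25794) = (-16826 + 1/(-153 + 59))/(47395 - 25794) = (-16826 + 1/(-94))/21601 = (-16826 - 1/94)*(1/21601) = -1581645/94*1/21601 = -1581645/2030494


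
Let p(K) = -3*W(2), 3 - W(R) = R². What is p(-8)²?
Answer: 9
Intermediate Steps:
W(R) = 3 - R²
p(K) = 3 (p(K) = -3*(3 - 1*2²) = -3*(3 - 1*4) = -3*(3 - 4) = -3*(-1) = 3)
p(-8)² = 3² = 9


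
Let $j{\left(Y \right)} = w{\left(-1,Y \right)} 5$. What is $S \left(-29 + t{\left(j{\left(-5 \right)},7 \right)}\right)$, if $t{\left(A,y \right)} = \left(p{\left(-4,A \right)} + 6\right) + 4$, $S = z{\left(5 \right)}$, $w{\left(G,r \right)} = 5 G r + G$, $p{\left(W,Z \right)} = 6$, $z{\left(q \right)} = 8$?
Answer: $-104$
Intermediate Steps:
$w{\left(G,r \right)} = G + 5 G r$ ($w{\left(G,r \right)} = 5 G r + G = G + 5 G r$)
$S = 8$
$j{\left(Y \right)} = -5 - 25 Y$ ($j{\left(Y \right)} = - (1 + 5 Y) 5 = \left(-1 - 5 Y\right) 5 = -5 - 25 Y$)
$t{\left(A,y \right)} = 16$ ($t{\left(A,y \right)} = \left(6 + 6\right) + 4 = 12 + 4 = 16$)
$S \left(-29 + t{\left(j{\left(-5 \right)},7 \right)}\right) = 8 \left(-29 + 16\right) = 8 \left(-13\right) = -104$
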